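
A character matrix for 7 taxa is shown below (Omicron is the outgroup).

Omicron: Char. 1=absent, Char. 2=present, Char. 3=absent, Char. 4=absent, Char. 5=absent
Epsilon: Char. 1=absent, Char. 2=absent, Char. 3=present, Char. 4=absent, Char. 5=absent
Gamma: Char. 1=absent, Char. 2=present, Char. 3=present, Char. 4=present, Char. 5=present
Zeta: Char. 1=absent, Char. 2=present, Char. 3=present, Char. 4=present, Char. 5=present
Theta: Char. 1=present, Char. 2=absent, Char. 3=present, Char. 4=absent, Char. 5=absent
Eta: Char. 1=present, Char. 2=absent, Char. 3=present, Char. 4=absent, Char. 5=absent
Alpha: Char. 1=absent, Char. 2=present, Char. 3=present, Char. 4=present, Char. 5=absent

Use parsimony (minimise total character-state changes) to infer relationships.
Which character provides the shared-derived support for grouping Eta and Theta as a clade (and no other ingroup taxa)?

Char. 1

Character polarity is set by the outgroup: the derived state is whichever differs from the outgroup's state, so for Char. 2 the derived state is 'absent', and for the remaining characters it is 'present'.
Char. 1 (derived state 'present') is shared by Eta and Theta — a synapomorphy uniting that clade.
Only Epsilon, Eta, and Theta show the derived state 'absent' for Char. 2, supporting them as a clade.
Char. 3 (derived state 'present') is shared by all ingroup taxa — unites the whole ingroup.
Char. 4: derived state 'present' in Alpha, Gamma, and Zeta only — synapomorphy for {Alpha, Gamma, Zeta}.
Only Gamma and Zeta show the derived state 'present' for Char. 5, supporting them as a clade.
Most parsimonious ingroup topology: ((Epsilon,(Theta,Eta)),((Gamma,Zeta),Alpha)).
The clade {Eta, Theta} is supported by Char. 1: its derived state 'present' occurs in exactly those taxa and in no other taxon (including the outgroup).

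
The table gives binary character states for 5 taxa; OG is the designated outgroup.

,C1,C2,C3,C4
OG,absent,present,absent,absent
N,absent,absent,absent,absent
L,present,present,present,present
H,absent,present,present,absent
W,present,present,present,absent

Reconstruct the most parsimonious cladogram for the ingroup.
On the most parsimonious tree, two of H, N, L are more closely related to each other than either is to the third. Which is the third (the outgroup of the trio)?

Character polarity is set by the outgroup: the derived state is whichever differs from the outgroup's state, so for C2 the derived state is 'absent', and for the remaining characters it is 'present'.
C1 (derived state 'present') is shared by L and W — a synapomorphy uniting that clade.
C2: derived state 'absent' in N only — an autapomorphy, so it tells us nothing about relationships among taxa.
C3 (derived state 'present') is shared by H, L, and W — a synapomorphy uniting that clade.
C4: derived state 'present' in L only — an autapomorphy, so it tells us nothing about relationships among taxa.
Most parsimonious ingroup topology: (N,((L,W),H)).
L and H share a more recent common ancestor with each other than either does with N, so N is the least closely related of the three.

N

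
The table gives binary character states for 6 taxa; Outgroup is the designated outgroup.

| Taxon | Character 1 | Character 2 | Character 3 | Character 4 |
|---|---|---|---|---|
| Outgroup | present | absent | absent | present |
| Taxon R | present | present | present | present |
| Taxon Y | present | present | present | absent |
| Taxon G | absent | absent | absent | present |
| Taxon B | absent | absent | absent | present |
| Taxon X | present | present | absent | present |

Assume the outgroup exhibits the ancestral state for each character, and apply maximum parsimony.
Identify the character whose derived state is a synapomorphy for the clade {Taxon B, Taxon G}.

Character polarity is set by the outgroup: the derived state is whichever differs from the outgroup's state, so for Character 1, Character 4 the derived state is 'absent', and for the remaining characters it is 'present'.
Character 1: derived state 'absent' in Taxon B and Taxon G only — synapomorphy for {Taxon B, Taxon G}.
Character 2: derived state 'present' in Taxon R, Taxon X, and Taxon Y only — synapomorphy for {Taxon R, Taxon X, Taxon Y}.
Only Taxon R and Taxon Y show the derived state 'present' for Character 3, supporting them as a clade.
Character 4 (derived state 'absent') is unique to Taxon Y (autapomorphy; uninformative for grouping).
Most parsimonious ingroup topology: (((Taxon R,Taxon Y),Taxon X),(Taxon G,Taxon B)).
The clade {Taxon B, Taxon G} is supported by Character 1: its derived state 'absent' occurs in exactly those taxa and in no other taxon (including the outgroup).

Character 1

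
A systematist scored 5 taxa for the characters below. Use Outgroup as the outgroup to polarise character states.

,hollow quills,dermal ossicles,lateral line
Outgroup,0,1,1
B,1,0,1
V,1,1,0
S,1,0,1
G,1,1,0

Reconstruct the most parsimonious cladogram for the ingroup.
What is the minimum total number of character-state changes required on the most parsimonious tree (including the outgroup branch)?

Character polarity is set by the outgroup: the derived state is whichever differs from the outgroup's state, so for dermal ossicles, lateral line the derived state is '0', and for the remaining characters it is '1'.
All ingroup taxa share the derived state '1' for hollow quills; it defines the ingroup but does not resolve relationships within it.
dermal ossicles: derived state '0' in B and S only — synapomorphy for {B, S}.
lateral line (derived state '0') is shared by G and V — a synapomorphy uniting that clade.
Most parsimonious ingroup topology: ((B,S),(V,G)).
Changes per character on this tree: hollow quills: 1; dermal ossicles: 1; lateral line: 1.
Total = 3.

3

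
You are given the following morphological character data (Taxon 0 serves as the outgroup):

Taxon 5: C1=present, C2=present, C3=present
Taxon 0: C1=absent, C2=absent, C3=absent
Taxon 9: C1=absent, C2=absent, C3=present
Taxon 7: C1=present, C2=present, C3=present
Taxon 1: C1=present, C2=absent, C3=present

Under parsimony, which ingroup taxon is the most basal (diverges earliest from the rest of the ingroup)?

The outgroup has state 'absent' for every character, so 'present' is the derived state throughout.
C1: derived state 'present' in Taxon 1, Taxon 5, and Taxon 7 only — synapomorphy for {Taxon 1, Taxon 5, Taxon 7}.
Only Taxon 5 and Taxon 7 show the derived state 'present' for C2, supporting them as a clade.
All ingroup taxa share the derived state 'present' for C3; it defines the ingroup but does not resolve relationships within it.
Most parsimonious ingroup topology: (Taxon 9,((Taxon 7,Taxon 5),Taxon 1)).
Taxon 9 is sister to the clade containing all other ingroup taxa, so it is the earliest-diverging (most basal) ingroup lineage.

Taxon 9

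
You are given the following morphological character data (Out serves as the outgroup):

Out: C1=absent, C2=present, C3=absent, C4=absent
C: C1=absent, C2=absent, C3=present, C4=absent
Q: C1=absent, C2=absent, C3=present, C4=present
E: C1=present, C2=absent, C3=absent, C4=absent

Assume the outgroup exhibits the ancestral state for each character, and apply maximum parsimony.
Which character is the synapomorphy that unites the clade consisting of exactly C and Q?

Character polarity is set by the outgroup: the derived state is whichever differs from the outgroup's state, so for C2 the derived state is 'absent', and for the remaining characters it is 'present'.
C1 (derived state 'present') is unique to E (autapomorphy; uninformative for grouping).
All ingroup taxa share the derived state 'absent' for C2; it defines the ingroup but does not resolve relationships within it.
C3: derived state 'present' in C and Q only — synapomorphy for {C, Q}.
C4 (derived state 'present') is unique to Q (autapomorphy; uninformative for grouping).
Most parsimonious ingroup topology: ((C,Q),E).
The clade {C, Q} is supported by C3: its derived state 'present' occurs in exactly those taxa and in no other taxon (including the outgroup).

C3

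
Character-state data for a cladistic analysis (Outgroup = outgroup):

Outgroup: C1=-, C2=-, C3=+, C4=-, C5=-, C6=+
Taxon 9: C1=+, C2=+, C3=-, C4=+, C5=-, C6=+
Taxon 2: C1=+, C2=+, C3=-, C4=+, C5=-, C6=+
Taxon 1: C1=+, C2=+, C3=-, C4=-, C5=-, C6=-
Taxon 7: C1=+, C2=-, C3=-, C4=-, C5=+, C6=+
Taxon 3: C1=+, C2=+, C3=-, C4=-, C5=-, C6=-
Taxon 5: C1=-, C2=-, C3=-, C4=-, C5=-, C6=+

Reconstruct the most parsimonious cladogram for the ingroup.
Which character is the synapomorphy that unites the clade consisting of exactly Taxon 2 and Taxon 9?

Character polarity is set by the outgroup: the derived state is whichever differs from the outgroup's state, so for C3, C6 the derived state is '-', and for the remaining characters it is '+'.
Only Taxon 1, Taxon 2, Taxon 3, Taxon 7, and Taxon 9 show the derived state '+' for C1, supporting them as a clade.
C2 (derived state '+') is shared by Taxon 1, Taxon 2, Taxon 3, and Taxon 9 — a synapomorphy uniting that clade.
All ingroup taxa share the derived state '-' for C3; it defines the ingroup but does not resolve relationships within it.
Only Taxon 2 and Taxon 9 show the derived state '+' for C4, supporting them as a clade.
C5 (derived state '+') is unique to Taxon 7 (autapomorphy; uninformative for grouping).
Only Taxon 1 and Taxon 3 show the derived state '-' for C6, supporting them as a clade.
Most parsimonious ingroup topology: ((((Taxon 9,Taxon 2),(Taxon 1,Taxon 3)),Taxon 7),Taxon 5).
The clade {Taxon 2, Taxon 9} is supported by C4: its derived state '+' occurs in exactly those taxa and in no other taxon (including the outgroup).

C4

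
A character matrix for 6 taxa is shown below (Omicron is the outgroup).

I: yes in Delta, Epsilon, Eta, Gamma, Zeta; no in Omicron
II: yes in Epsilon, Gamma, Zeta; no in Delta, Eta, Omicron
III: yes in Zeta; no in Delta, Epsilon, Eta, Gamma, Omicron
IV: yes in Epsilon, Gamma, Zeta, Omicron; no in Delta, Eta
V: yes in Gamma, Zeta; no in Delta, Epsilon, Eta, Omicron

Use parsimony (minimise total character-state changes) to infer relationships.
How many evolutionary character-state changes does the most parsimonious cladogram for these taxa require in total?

Character polarity is set by the outgroup: the derived state is whichever differs from the outgroup's state, so for IV the derived state is 'no', and for the remaining characters it is 'yes'.
All ingroup taxa share the derived state 'yes' for I; it defines the ingroup but does not resolve relationships within it.
Only Epsilon, Gamma, and Zeta show the derived state 'yes' for II, supporting them as a clade.
III (derived state 'yes') is unique to Zeta (autapomorphy; uninformative for grouping).
Only Delta and Eta show the derived state 'no' for IV, supporting them as a clade.
Only Gamma and Zeta show the derived state 'yes' for V, supporting them as a clade.
Most parsimonious ingroup topology: (((Zeta,Gamma),Epsilon),(Delta,Eta)).
Changes per character on this tree: I: 1; II: 1; III: 1; IV: 1; V: 1.
Total = 5.

5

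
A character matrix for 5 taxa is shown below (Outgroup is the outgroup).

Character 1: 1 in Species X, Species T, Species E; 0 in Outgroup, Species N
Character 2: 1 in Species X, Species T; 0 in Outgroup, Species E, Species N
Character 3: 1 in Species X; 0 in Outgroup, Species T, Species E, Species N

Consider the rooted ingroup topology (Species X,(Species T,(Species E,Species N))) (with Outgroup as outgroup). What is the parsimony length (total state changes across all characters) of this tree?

Map each character onto (Species X,(Species T,(Species E,Species N))) (rooted by Outgroup) and count the minimum state changes it requires (Fitch parsimony):
Character 1: 2; Character 2: 2; Character 3: 1.
Total tree length = 5.

5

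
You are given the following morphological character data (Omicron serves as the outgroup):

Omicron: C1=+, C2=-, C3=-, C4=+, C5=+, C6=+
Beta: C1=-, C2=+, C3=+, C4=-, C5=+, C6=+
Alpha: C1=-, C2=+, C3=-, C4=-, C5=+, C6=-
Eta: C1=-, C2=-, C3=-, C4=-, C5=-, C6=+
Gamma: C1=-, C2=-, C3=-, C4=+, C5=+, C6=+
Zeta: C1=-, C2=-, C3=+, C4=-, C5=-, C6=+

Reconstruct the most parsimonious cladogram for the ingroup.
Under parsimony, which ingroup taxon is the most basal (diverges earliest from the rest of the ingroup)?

Gamma

Character polarity is set by the outgroup: the derived state is whichever differs from the outgroup's state, so for C1, C4, C5, C6 the derived state is '-', and for the remaining characters it is '+'.
All ingroup taxa share the derived state '-' for C1; it defines the ingroup but does not resolve relationships within it.
Only Alpha and Beta show the derived state '+' for C2, supporting them as a clade.
C3 (state '+') occurs in Beta and Zeta but conflicts with the nesting implied by the other characters — most parsimoniously interpreted as homoplasy.
Only Alpha, Beta, Eta, and Zeta show the derived state '-' for C4, supporting them as a clade.
C5 (derived state '-') is shared by Eta and Zeta — a synapomorphy uniting that clade.
C6: derived state '-' in Alpha only — an autapomorphy, so it tells us nothing about relationships among taxa.
Most parsimonious ingroup topology: (((Alpha,Beta),(Zeta,Eta)),Gamma).
Gamma is sister to the clade containing all other ingroup taxa, so it is the earliest-diverging (most basal) ingroup lineage.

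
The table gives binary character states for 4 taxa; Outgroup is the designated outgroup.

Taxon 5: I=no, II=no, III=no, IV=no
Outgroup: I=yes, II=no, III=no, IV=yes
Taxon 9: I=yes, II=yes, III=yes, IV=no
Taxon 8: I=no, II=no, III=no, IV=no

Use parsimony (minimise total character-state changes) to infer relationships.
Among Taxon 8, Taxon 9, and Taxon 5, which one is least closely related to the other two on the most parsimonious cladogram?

Taxon 9

Character polarity is set by the outgroup: the derived state is whichever differs from the outgroup's state, so for I, IV the derived state is 'no', and for the remaining characters it is 'yes'.
I: derived state 'no' in Taxon 5 and Taxon 8 only — synapomorphy for {Taxon 5, Taxon 8}.
II (derived state 'yes') is unique to Taxon 9 (autapomorphy; uninformative for grouping).
III: derived state 'yes' in Taxon 9 only — an autapomorphy, so it tells us nothing about relationships among taxa.
All ingroup taxa share the derived state 'no' for IV; it defines the ingroup but does not resolve relationships within it.
Most parsimonious ingroup topology: ((Taxon 5,Taxon 8),Taxon 9).
Taxon 5 and Taxon 8 share a more recent common ancestor with each other than either does with Taxon 9, so Taxon 9 is the least closely related of the three.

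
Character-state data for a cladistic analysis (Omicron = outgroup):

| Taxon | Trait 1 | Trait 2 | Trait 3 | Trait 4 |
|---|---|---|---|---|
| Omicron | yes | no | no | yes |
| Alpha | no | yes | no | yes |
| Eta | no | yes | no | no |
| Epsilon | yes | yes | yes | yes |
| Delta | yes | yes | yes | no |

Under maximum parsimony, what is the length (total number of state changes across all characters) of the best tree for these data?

5

Character polarity is set by the outgroup: the derived state is whichever differs from the outgroup's state, so for Trait 1, Trait 4 the derived state is 'no', and for the remaining characters it is 'yes'.
Trait 1: derived state 'no' in Alpha and Eta only — synapomorphy for {Alpha, Eta}.
All ingroup taxa share the derived state 'yes' for Trait 2; it defines the ingroup but does not resolve relationships within it.
Trait 3: derived state 'yes' in Delta and Epsilon only — synapomorphy for {Delta, Epsilon}.
Trait 4 (state 'no') occurs in Delta and Eta but conflicts with the nesting implied by the other characters — most parsimoniously interpreted as homoplasy.
Most parsimonious ingroup topology: ((Alpha,Eta),(Epsilon,Delta)).
Changes per character on this tree: Trait 1: 1; Trait 2: 1; Trait 3: 1; Trait 4: 2.
Total = 5.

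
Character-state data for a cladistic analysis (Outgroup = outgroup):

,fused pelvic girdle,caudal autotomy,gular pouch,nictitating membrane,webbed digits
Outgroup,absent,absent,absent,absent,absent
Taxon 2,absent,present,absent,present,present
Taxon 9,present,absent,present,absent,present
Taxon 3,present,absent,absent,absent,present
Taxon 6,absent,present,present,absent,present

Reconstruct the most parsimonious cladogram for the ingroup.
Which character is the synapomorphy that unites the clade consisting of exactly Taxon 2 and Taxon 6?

caudal autotomy

The outgroup has state 'absent' for every character, so 'present' is the derived state throughout.
Only Taxon 3 and Taxon 9 show the derived state 'present' for fused pelvic girdle, supporting them as a clade.
caudal autotomy (derived state 'present') is shared by Taxon 2 and Taxon 6 — a synapomorphy uniting that clade.
gular pouch groups Taxon 6 and Taxon 9, which is incompatible with the clades supported by the remaining characters; treating it as convergent (homoplasy) costs fewer steps than any alternative tree.
nictitating membrane (derived state 'present') is unique to Taxon 2 (autapomorphy; uninformative for grouping).
webbed digits (derived state 'present') is shared by all ingroup taxa — unites the whole ingroup.
Most parsimonious ingroup topology: ((Taxon 2,Taxon 6),(Taxon 9,Taxon 3)).
The clade {Taxon 2, Taxon 6} is supported by caudal autotomy: its derived state 'present' occurs in exactly those taxa and in no other taxon (including the outgroup).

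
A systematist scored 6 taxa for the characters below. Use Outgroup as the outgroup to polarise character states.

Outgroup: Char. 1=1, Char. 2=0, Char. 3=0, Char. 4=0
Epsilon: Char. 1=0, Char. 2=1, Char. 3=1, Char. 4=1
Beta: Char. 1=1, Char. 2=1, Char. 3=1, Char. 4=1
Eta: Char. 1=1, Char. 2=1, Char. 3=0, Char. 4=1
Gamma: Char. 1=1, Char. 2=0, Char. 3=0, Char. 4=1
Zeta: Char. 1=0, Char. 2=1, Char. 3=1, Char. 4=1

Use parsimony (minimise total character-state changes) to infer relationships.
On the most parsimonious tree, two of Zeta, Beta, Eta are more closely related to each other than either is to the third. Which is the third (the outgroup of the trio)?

Eta

Character polarity is set by the outgroup: the derived state is whichever differs from the outgroup's state, so for Char. 1 the derived state is '0', and for the remaining characters it is '1'.
Only Epsilon and Zeta show the derived state '0' for Char. 1, supporting them as a clade.
Char. 2 (derived state '1') is shared by Beta, Epsilon, Eta, and Zeta — a synapomorphy uniting that clade.
Char. 3 (derived state '1') is shared by Beta, Epsilon, and Zeta — a synapomorphy uniting that clade.
Char. 4 (derived state '1') is shared by all ingroup taxa — unites the whole ingroup.
Most parsimonious ingroup topology: ((((Epsilon,Zeta),Beta),Eta),Gamma).
Zeta and Beta share a more recent common ancestor with each other than either does with Eta, so Eta is the least closely related of the three.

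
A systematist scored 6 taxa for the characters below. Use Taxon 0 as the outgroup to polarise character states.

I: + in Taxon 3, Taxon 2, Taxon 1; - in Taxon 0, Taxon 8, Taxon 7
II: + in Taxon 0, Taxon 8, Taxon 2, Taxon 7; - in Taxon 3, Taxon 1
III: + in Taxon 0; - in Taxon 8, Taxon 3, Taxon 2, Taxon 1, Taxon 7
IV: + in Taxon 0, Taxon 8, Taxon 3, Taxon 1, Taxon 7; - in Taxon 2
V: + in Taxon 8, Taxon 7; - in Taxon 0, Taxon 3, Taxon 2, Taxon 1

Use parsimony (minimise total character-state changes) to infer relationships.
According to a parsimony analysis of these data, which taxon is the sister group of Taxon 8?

Taxon 7

Character polarity is set by the outgroup: the derived state is whichever differs from the outgroup's state, so for II, III, IV the derived state is '-', and for the remaining characters it is '+'.
I: derived state '+' in Taxon 1, Taxon 2, and Taxon 3 only — synapomorphy for {Taxon 1, Taxon 2, Taxon 3}.
II: derived state '-' in Taxon 1 and Taxon 3 only — synapomorphy for {Taxon 1, Taxon 3}.
III (derived state '-') is shared by all ingroup taxa — unites the whole ingroup.
IV (derived state '-') is unique to Taxon 2 (autapomorphy; uninformative for grouping).
Only Taxon 7 and Taxon 8 show the derived state '+' for V, supporting them as a clade.
Most parsimonious ingroup topology: ((Taxon 8,Taxon 7),((Taxon 3,Taxon 1),Taxon 2)).
Taxon 8 and Taxon 7 form a cherry on this tree, so they are sister taxa.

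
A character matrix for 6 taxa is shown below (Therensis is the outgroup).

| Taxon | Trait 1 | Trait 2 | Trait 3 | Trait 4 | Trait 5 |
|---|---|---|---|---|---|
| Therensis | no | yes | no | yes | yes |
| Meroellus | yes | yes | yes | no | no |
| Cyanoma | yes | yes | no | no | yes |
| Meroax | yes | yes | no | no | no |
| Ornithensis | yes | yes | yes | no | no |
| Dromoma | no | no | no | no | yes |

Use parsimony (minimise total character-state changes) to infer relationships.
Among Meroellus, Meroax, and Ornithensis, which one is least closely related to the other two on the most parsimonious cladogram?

Meroax

Character polarity is set by the outgroup: the derived state is whichever differs from the outgroup's state, so for Trait 2, Trait 4, Trait 5 the derived state is 'no', and for the remaining characters it is 'yes'.
Trait 1 (derived state 'yes') is shared by Cyanoma, Meroax, Meroellus, and Ornithensis — a synapomorphy uniting that clade.
Trait 2: derived state 'no' in Dromoma only — an autapomorphy, so it tells us nothing about relationships among taxa.
Trait 3: derived state 'yes' in Meroellus and Ornithensis only — synapomorphy for {Meroellus, Ornithensis}.
All ingroup taxa share the derived state 'no' for Trait 4; it defines the ingroup but does not resolve relationships within it.
Only Meroax, Meroellus, and Ornithensis show the derived state 'no' for Trait 5, supporting them as a clade.
Most parsimonious ingroup topology: ((((Meroellus,Ornithensis),Meroax),Cyanoma),Dromoma).
Ornithensis and Meroellus share a more recent common ancestor with each other than either does with Meroax, so Meroax is the least closely related of the three.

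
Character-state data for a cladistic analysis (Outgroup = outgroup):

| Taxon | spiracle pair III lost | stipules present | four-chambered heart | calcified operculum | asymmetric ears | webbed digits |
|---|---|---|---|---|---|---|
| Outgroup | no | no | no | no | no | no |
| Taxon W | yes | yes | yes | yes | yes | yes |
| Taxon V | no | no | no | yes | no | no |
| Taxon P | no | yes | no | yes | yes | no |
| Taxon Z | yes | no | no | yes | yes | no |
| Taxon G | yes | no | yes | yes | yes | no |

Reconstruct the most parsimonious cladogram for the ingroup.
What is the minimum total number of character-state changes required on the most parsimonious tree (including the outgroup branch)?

The outgroup has state 'no' for every character, so 'yes' is the derived state throughout.
Only Taxon G, Taxon W, and Taxon Z show the derived state 'yes' for spiracle pair III lost, supporting them as a clade.
stipules present (state 'yes') occurs in Taxon P and Taxon W but conflicts with the nesting implied by the other characters — most parsimoniously interpreted as homoplasy.
Only Taxon G and Taxon W show the derived state 'yes' for four-chambered heart, supporting them as a clade.
All ingroup taxa share the derived state 'yes' for calcified operculum; it defines the ingroup but does not resolve relationships within it.
asymmetric ears (derived state 'yes') is shared by Taxon G, Taxon P, Taxon W, and Taxon Z — a synapomorphy uniting that clade.
webbed digits: derived state 'yes' in Taxon W only — an autapomorphy, so it tells us nothing about relationships among taxa.
Most parsimonious ingroup topology: ((((Taxon W,Taxon G),Taxon Z),Taxon P),Taxon V).
Changes per character on this tree: spiracle pair III lost: 1; stipules present: 2; four-chambered heart: 1; calcified operculum: 1; asymmetric ears: 1; webbed digits: 1.
Total = 7.

7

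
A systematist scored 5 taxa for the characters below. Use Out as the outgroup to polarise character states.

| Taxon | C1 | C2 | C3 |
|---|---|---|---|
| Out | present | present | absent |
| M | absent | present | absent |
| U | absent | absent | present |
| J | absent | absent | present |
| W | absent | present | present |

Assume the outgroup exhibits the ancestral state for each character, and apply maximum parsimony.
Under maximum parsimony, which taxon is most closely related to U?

Character polarity is set by the outgroup: the derived state is whichever differs from the outgroup's state, so for C1, C2 the derived state is 'absent', and for the remaining characters it is 'present'.
C1 (derived state 'absent') is shared by all ingroup taxa — unites the whole ingroup.
Only J and U show the derived state 'absent' for C2, supporting them as a clade.
Only J, U, and W show the derived state 'present' for C3, supporting them as a clade.
Most parsimonious ingroup topology: (M,((U,J),W)).
U and J form a cherry on this tree, so they are sister taxa.

J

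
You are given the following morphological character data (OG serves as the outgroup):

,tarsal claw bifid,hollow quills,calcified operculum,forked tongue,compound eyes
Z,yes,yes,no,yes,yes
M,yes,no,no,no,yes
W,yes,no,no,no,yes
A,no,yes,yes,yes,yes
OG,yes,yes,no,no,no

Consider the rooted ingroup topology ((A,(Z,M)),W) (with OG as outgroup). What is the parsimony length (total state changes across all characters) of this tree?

Map each character onto ((A,(Z,M)),W) (rooted by OG) and count the minimum state changes it requires (Fitch parsimony):
tarsal claw bifid: 1; hollow quills: 2; calcified operculum: 1; forked tongue: 2; compound eyes: 1.
Total tree length = 7.

7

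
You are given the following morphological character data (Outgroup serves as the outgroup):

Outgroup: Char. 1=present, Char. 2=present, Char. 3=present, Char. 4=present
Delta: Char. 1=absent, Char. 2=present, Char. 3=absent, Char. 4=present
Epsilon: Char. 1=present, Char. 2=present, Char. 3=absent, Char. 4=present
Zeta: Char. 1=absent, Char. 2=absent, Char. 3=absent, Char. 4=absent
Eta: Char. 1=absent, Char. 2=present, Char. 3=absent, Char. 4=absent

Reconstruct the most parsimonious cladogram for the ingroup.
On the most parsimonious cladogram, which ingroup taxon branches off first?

The outgroup has state 'present' for every character, so 'absent' is the derived state throughout.
Only Delta, Eta, and Zeta show the derived state 'absent' for Char. 1, supporting them as a clade.
Char. 2: derived state 'absent' in Zeta only — an autapomorphy, so it tells us nothing about relationships among taxa.
Char. 3 (derived state 'absent') is shared by all ingroup taxa — unites the whole ingroup.
Only Eta and Zeta show the derived state 'absent' for Char. 4, supporting them as a clade.
Most parsimonious ingroup topology: ((Delta,(Zeta,Eta)),Epsilon).
Epsilon is sister to the clade containing all other ingroup taxa, so it is the earliest-diverging (most basal) ingroup lineage.

Epsilon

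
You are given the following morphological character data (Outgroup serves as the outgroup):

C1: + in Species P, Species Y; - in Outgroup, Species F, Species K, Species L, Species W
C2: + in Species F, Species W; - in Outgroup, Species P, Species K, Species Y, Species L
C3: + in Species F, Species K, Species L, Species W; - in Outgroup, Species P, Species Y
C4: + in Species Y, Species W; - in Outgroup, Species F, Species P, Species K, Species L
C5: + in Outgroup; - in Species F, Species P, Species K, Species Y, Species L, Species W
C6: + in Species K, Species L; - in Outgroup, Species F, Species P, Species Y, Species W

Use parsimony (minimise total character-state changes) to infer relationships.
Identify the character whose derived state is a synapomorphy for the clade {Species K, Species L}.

Character polarity is set by the outgroup: the derived state is whichever differs from the outgroup's state, so for C5 the derived state is '-', and for the remaining characters it is '+'.
Only Species P and Species Y show the derived state '+' for C1, supporting them as a clade.
C2 (derived state '+') is shared by Species F and Species W — a synapomorphy uniting that clade.
Only Species F, Species K, Species L, and Species W show the derived state '+' for C3, supporting them as a clade.
C4 (state '+') occurs in Species W and Species Y but conflicts with the nesting implied by the other characters — most parsimoniously interpreted as homoplasy.
All ingroup taxa share the derived state '-' for C5; it defines the ingroup but does not resolve relationships within it.
Only Species K and Species L show the derived state '+' for C6, supporting them as a clade.
Most parsimonious ingroup topology: (((Species F,Species W),(Species K,Species L)),(Species P,Species Y)).
The clade {Species K, Species L} is supported by C6: its derived state '+' occurs in exactly those taxa and in no other taxon (including the outgroup).

C6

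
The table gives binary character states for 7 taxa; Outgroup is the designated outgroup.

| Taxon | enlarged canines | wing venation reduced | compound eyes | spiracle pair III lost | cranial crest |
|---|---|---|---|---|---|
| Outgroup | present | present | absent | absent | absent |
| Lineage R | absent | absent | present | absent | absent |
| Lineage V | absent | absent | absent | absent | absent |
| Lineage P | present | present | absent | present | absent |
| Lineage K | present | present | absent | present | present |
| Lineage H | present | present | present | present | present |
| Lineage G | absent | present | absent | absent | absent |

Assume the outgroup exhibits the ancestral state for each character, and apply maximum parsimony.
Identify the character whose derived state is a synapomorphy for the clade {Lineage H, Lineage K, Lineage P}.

Character polarity is set by the outgroup: the derived state is whichever differs from the outgroup's state, so for enlarged canines, wing venation reduced the derived state is 'absent', and for the remaining characters it is 'present'.
Only Lineage G, Lineage R, and Lineage V show the derived state 'absent' for enlarged canines, supporting them as a clade.
wing venation reduced: derived state 'absent' in Lineage R and Lineage V only — synapomorphy for {Lineage R, Lineage V}.
compound eyes groups Lineage H and Lineage R, which is incompatible with the clades supported by the remaining characters; treating it as convergent (homoplasy) costs fewer steps than any alternative tree.
Only Lineage H, Lineage K, and Lineage P show the derived state 'present' for spiracle pair III lost, supporting them as a clade.
Only Lineage H and Lineage K show the derived state 'present' for cranial crest, supporting them as a clade.
Most parsimonious ingroup topology: ((Lineage P,(Lineage H,Lineage K)),((Lineage V,Lineage R),Lineage G)).
The clade {Lineage H, Lineage K, Lineage P} is supported by spiracle pair III lost: its derived state 'present' occurs in exactly those taxa and in no other taxon (including the outgroup).

spiracle pair III lost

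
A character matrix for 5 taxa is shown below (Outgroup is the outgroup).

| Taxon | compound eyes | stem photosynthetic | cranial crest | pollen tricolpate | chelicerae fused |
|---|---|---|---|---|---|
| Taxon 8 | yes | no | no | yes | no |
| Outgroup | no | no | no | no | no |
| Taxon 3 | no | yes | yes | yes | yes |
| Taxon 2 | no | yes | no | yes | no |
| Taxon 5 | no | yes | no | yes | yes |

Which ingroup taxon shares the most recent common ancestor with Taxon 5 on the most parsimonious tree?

Taxon 3

The outgroup has state 'no' for every character, so 'yes' is the derived state throughout.
compound eyes (derived state 'yes') is unique to Taxon 8 (autapomorphy; uninformative for grouping).
stem photosynthetic (derived state 'yes') is shared by Taxon 2, Taxon 3, and Taxon 5 — a synapomorphy uniting that clade.
cranial crest: derived state 'yes' in Taxon 3 only — an autapomorphy, so it tells us nothing about relationships among taxa.
pollen tricolpate (derived state 'yes') is shared by all ingroup taxa — unites the whole ingroup.
chelicerae fused: derived state 'yes' in Taxon 3 and Taxon 5 only — synapomorphy for {Taxon 3, Taxon 5}.
Most parsimonious ingroup topology: (((Taxon 5,Taxon 3),Taxon 2),Taxon 8).
Taxon 5 and Taxon 3 form a cherry on this tree, so they are sister taxa.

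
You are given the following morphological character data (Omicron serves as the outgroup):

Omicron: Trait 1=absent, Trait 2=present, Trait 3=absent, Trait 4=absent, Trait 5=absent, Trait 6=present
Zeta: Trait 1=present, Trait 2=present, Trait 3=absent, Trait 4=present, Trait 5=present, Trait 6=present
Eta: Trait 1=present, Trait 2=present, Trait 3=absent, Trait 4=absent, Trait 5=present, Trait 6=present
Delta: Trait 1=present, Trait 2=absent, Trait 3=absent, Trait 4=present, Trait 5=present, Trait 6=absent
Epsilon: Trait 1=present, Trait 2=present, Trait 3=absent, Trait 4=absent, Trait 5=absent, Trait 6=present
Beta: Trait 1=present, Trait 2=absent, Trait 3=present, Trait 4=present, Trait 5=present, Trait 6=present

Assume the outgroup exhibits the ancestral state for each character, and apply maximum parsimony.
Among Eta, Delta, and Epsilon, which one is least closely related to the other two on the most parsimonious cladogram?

Character polarity is set by the outgroup: the derived state is whichever differs from the outgroup's state, so for Trait 2, Trait 6 the derived state is 'absent', and for the remaining characters it is 'present'.
All ingroup taxa share the derived state 'present' for Trait 1; it defines the ingroup but does not resolve relationships within it.
Only Beta and Delta show the derived state 'absent' for Trait 2, supporting them as a clade.
Trait 3: derived state 'present' in Beta only — an autapomorphy, so it tells us nothing about relationships among taxa.
Trait 4 (derived state 'present') is shared by Beta, Delta, and Zeta — a synapomorphy uniting that clade.
Trait 5 (derived state 'present') is shared by Beta, Delta, Eta, and Zeta — a synapomorphy uniting that clade.
Trait 6 (derived state 'absent') is unique to Delta (autapomorphy; uninformative for grouping).
Most parsimonious ingroup topology: (((Zeta,(Delta,Beta)),Eta),Epsilon).
Eta and Delta share a more recent common ancestor with each other than either does with Epsilon, so Epsilon is the least closely related of the three.

Epsilon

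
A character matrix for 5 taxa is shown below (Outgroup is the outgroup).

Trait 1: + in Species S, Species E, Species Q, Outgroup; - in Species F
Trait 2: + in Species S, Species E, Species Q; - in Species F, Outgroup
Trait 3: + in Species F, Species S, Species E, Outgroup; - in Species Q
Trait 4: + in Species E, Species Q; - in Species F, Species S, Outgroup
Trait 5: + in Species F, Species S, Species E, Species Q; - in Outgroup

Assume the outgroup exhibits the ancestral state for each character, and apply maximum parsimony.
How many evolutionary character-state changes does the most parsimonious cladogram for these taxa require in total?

5

Character polarity is set by the outgroup: the derived state is whichever differs from the outgroup's state, so for Trait 1, Trait 3 the derived state is '-', and for the remaining characters it is '+'.
Trait 1: derived state '-' in Species F only — an autapomorphy, so it tells us nothing about relationships among taxa.
Only Species E, Species Q, and Species S show the derived state '+' for Trait 2, supporting them as a clade.
Trait 3 (derived state '-') is unique to Species Q (autapomorphy; uninformative for grouping).
Trait 4: derived state '+' in Species E and Species Q only — synapomorphy for {Species E, Species Q}.
Trait 5 (derived state '+') is shared by all ingroup taxa — unites the whole ingroup.
Most parsimonious ingroup topology: ((Species S,(Species E,Species Q)),Species F).
Changes per character on this tree: Trait 1: 1; Trait 2: 1; Trait 3: 1; Trait 4: 1; Trait 5: 1.
Total = 5.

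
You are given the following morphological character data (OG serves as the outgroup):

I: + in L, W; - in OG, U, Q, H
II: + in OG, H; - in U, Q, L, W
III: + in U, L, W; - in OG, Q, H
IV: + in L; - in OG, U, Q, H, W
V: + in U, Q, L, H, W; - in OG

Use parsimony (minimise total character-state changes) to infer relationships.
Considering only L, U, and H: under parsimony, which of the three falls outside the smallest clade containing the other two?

H

Character polarity is set by the outgroup: the derived state is whichever differs from the outgroup's state, so for II the derived state is '-', and for the remaining characters it is '+'.
I: derived state '+' in L and W only — synapomorphy for {L, W}.
II (derived state '-') is shared by L, Q, U, and W — a synapomorphy uniting that clade.
III (derived state '+') is shared by L, U, and W — a synapomorphy uniting that clade.
IV: derived state '+' in L only — an autapomorphy, so it tells us nothing about relationships among taxa.
V (derived state '+') is shared by all ingroup taxa — unites the whole ingroup.
Most parsimonious ingroup topology: ((((L,W),U),Q),H).
U and L share a more recent common ancestor with each other than either does with H, so H is the least closely related of the three.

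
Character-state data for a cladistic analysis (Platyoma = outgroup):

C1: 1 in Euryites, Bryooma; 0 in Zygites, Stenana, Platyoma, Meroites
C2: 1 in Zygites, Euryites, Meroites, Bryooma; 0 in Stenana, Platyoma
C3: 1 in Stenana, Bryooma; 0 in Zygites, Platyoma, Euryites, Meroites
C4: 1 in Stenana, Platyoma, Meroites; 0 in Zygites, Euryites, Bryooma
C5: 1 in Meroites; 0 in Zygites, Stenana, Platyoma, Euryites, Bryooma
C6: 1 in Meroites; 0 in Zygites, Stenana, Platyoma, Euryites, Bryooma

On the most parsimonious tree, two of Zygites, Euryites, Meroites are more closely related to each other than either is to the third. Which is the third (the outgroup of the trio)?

Meroites

Character polarity is set by the outgroup: the derived state is whichever differs from the outgroup's state, so for C4 the derived state is '0', and for the remaining characters it is '1'.
C1 (derived state '1') is shared by Bryooma and Euryites — a synapomorphy uniting that clade.
C2: derived state '1' in Bryooma, Euryites, Meroites, and Zygites only — synapomorphy for {Bryooma, Euryites, Meroites, Zygites}.
C3 groups Bryooma and Stenana, which is incompatible with the clades supported by the remaining characters; treating it as convergent (homoplasy) costs fewer steps than any alternative tree.
Only Bryooma, Euryites, and Zygites show the derived state '0' for C4, supporting them as a clade.
C5: derived state '1' in Meroites only — an autapomorphy, so it tells us nothing about relationships among taxa.
C6 (derived state '1') is unique to Meroites (autapomorphy; uninformative for grouping).
Most parsimonious ingroup topology: ((Meroites,(Zygites,(Euryites,Bryooma))),Stenana).
Euryites and Zygites share a more recent common ancestor with each other than either does with Meroites, so Meroites is the least closely related of the three.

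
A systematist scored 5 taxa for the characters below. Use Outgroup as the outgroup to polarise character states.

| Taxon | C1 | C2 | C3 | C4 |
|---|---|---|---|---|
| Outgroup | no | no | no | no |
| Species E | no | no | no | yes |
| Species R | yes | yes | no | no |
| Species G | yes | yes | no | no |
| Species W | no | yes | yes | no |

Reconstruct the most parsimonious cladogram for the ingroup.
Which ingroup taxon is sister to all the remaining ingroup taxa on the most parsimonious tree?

The outgroup has state 'no' for every character, so 'yes' is the derived state throughout.
Only Species G and Species R show the derived state 'yes' for C1, supporting them as a clade.
C2: derived state 'yes' in Species G, Species R, and Species W only — synapomorphy for {Species G, Species R, Species W}.
C3: derived state 'yes' in Species W only — an autapomorphy, so it tells us nothing about relationships among taxa.
C4: derived state 'yes' in Species E only — an autapomorphy, so it tells us nothing about relationships among taxa.
Most parsimonious ingroup topology: (Species E,((Species R,Species G),Species W)).
Species E is sister to the clade containing all other ingroup taxa, so it is the earliest-diverging (most basal) ingroup lineage.

Species E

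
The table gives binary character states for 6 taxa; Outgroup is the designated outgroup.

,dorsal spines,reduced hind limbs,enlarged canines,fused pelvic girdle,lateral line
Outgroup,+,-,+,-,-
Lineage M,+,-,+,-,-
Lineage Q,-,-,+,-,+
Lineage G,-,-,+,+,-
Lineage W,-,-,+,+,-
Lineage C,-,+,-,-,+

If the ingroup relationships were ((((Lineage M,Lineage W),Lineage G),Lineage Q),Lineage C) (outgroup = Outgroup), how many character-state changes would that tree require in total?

8

Map each character onto ((((Lineage M,Lineage W),Lineage G),Lineage Q),Lineage C) (rooted by Outgroup) and count the minimum state changes it requires (Fitch parsimony):
dorsal spines: 2; reduced hind limbs: 1; enlarged canines: 1; fused pelvic girdle: 2; lateral line: 2.
Total tree length = 8.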